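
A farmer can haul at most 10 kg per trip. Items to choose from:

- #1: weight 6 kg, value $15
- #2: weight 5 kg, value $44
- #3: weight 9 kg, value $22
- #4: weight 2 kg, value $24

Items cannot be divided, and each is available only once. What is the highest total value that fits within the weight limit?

$68

Check high-value combinations within 10 kg:
- #2+#4: weight 5+2=7, value 44+24=68
- #2: weight 5, value 44
- #1+#4: weight 6+2=8, value 15+24=39
- #4: weight 2, value 24
- #3: weight 9, value 22
Best: $68.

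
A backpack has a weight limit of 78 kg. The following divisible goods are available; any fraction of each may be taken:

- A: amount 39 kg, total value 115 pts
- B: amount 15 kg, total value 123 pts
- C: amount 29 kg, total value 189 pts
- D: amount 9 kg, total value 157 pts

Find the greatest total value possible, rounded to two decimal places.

542.72

Take in order of value per unit:
- D (157/9 per unit): all 9 → value 157, running total 157.00
- B (123/15 per unit): all 15 → value 123, running total 280.00
- C (189/29 per unit): all 29 → value 189, running total 469.00
- A (115/39 per unit): 25 of 39 → value 25×115/39 = 73.7179, running total 542.72
Total 542.72.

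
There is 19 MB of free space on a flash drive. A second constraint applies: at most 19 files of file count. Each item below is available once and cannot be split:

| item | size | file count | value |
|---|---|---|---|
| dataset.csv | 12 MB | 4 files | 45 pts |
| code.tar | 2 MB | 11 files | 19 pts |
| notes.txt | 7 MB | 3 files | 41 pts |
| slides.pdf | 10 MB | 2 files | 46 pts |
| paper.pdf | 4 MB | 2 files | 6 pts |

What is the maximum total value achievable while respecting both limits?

Feasible sets respecting both limits:
- code.tar+notes.txt+slides.pdf: size 19, file count 16, value 106
- notes.txt+slides.pdf: size 17, file count 5, value 87
- dataset.csv+notes.txt: size 19, file count 7, value 86
- code.tar+slides.pdf+paper.pdf: size 16, file count 15, value 71
Best: 106 pts.

106 pts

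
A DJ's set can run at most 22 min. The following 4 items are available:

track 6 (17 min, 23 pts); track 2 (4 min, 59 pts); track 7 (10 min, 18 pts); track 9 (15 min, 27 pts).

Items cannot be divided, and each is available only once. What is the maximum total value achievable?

Check high-value combinations within 22 min:
- track 2+track 9: duration 4+15=19, value 59+27=86
- track 6+track 2: duration 17+4=21, value 23+59=82
- track 2+track 7: duration 4+10=14, value 59+18=77
Best: 86 pts.

86 pts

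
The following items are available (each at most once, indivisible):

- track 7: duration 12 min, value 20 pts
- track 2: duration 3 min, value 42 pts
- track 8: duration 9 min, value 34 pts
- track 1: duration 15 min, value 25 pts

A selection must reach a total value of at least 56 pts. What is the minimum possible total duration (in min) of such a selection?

Subsets with value ≥ 56, sorted by total duration:
- track 2+track 8: duration 12, value 76
- track 7+track 2: duration 15, value 62
Minimum duration: 12 min.

12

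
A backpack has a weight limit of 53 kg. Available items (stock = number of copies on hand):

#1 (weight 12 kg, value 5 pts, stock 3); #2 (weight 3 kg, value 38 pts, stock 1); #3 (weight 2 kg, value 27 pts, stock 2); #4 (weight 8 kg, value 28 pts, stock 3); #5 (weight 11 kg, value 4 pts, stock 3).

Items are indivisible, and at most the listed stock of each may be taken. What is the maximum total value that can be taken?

184 pts

Best selections within weight 53 and stock limits:
- 1×#2 + 2×#3 + 3×#4 + 2×#5: weight 53, value 184
- 1×#1 + 1×#2 + 2×#3 + 3×#4: weight 43, value 181
Best: 184 pts.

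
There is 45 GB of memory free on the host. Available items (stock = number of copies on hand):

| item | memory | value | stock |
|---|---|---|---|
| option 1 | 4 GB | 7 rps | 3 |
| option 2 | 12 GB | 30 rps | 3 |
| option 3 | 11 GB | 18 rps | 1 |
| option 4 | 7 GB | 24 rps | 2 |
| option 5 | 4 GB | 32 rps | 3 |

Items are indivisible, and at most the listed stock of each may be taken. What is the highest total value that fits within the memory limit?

Best selections within memory 45 and stock limits:
- 1×option 1 + 1×option 2 + 2×option 4 + 3×option 5: memory 42, value 181
- 2×option 2 + 1×option 4 + 3×option 5: memory 43, value 180
- 2×option 1 + 1×option 3 + 2×option 4 + 3×option 5: memory 45, value 176
- 1×option 2 + 2×option 4 + 3×option 5: memory 38, value 174
Best: 181 rps.

181 rps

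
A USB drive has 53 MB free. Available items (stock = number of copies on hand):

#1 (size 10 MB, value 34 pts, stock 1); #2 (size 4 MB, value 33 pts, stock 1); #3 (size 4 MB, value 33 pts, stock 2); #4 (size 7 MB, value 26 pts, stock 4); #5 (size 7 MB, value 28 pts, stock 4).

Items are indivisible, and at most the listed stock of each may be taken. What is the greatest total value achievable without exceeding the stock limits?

Best selections within size 53 and stock limits:
- 1×#1 + 1×#2 + 2×#3 + 4×#5: size 50, value 245
- 1×#1 + 1×#2 + 2×#3 + 1×#4 + 3×#5: size 50, value 243
- 1×#1 + 1×#2 + 2×#3 + 2×#4 + 2×#5: size 50, value 241
Best: 245 pts.

245 pts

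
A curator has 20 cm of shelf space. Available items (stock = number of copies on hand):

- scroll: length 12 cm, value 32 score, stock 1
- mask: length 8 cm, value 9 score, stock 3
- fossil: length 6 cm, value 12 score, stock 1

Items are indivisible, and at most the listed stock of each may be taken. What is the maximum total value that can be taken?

Best selections within length 20 and stock limits:
- 1×scroll + 1×fossil: length 18, value 44
- 1×scroll + 1×mask: length 20, value 41
- 1×scroll: length 12, value 32
- 1×mask + 1×fossil: length 14, value 21
Best: 44 score.

44 score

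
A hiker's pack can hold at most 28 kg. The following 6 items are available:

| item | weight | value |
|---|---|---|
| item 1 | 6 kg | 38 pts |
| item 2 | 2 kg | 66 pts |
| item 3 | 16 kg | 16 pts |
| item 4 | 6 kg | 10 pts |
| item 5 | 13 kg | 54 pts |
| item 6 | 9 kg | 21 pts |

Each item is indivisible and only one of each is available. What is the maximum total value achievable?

Check high-value combinations within 28 kg:
- item 1+item 2+item 4+item 5: weight 6+2+6+13=27, value 38+66+10+54=168
- item 1+item 2+item 5: weight 6+2+13=21, value 38+66+54=158
- item 2+item 5+item 6: weight 2+13+9=24, value 66+54+21=141
Best: 168 pts.

168 pts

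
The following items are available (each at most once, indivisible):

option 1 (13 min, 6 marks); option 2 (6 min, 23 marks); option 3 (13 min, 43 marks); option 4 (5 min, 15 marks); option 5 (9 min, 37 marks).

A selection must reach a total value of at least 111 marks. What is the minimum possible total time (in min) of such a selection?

Subsets with value ≥ 111, sorted by total time:
- option 2+option 3+option 4+option 5: time 33, value 118
- option 1+option 2+option 3+option 4+option 5: time 46, value 124
Minimum time: 33 min.

33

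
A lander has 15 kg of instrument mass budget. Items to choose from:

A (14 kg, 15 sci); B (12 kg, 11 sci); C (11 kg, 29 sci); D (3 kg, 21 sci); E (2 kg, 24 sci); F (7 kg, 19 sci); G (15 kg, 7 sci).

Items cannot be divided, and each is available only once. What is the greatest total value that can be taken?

64 sci

This is a 0/1 knapsack; check combinations near the capacity.
- D+E+F: mass 3+2+7=12, value 21+24+19=64
- C+E: mass 11+2=13, value 29+24=53
- C+D: mass 11+3=14, value 29+21=50
Best: 64 sci.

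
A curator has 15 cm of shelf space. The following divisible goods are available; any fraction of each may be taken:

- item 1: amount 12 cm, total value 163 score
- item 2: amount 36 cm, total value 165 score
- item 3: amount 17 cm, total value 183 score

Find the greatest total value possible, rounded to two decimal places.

195.29

Take in order of value per unit:
- item 1 (163/12 per unit): all 12 → value 163, running total 163.00
- item 3 (183/17 per unit): 3 of 17 → value 3×183/17 = 32.2941, running total 195.29
Total 195.29.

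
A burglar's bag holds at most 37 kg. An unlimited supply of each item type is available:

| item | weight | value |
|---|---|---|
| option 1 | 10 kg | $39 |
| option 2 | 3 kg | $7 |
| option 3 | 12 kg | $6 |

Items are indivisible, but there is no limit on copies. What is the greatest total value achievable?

Best value-per-unit is option 1 at 39/10; filling with it alone gives 3×39 = 117.
Optimal mix: 3×option 1 + 2×option 2 → weight 36, value 131.

$131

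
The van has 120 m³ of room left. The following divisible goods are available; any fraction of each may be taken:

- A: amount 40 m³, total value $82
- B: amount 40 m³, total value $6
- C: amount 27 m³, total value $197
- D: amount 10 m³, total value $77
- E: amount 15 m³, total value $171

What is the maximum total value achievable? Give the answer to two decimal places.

Take in order of value per unit:
- E (171/15 per unit): all 15 → value 171, running total 171.00
- D (77/10 per unit): all 10 → value 77, running total 248.00
- C (197/27 per unit): all 27 → value 197, running total 445.00
- A (82/40 per unit): all 40 → value 82, running total 527.00
- B (6/40 per unit): 28 of 40 → value 28×6/40 = 4.2000, running total 531.20
Total 531.20.

531.20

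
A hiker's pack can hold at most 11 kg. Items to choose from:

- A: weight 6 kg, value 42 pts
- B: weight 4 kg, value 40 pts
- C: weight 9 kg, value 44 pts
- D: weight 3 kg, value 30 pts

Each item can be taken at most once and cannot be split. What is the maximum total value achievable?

82 pts

Check high-value combinations within 11 kg:
- A+B: weight 6+4=10, value 42+40=82
- A+D: weight 6+3=9, value 42+30=72
- B+D: weight 4+3=7, value 40+30=70
- C: weight 9, value 44
Best: 82 pts.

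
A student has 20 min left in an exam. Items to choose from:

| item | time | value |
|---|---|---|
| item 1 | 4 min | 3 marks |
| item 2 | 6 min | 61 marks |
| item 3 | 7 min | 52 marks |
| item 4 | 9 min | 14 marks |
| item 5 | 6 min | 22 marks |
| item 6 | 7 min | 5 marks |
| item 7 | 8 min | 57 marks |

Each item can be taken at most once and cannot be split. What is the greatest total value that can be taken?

140 marks

Check high-value combinations within 20 min:
- item 2+item 5+item 7: time 6+6+8=20, value 61+22+57=140
- item 2+item 3+item 5: time 6+7+6=19, value 61+52+22=135
- item 1+item 2+item 7: time 4+6+8=18, value 3+61+57=121
Best: 140 marks.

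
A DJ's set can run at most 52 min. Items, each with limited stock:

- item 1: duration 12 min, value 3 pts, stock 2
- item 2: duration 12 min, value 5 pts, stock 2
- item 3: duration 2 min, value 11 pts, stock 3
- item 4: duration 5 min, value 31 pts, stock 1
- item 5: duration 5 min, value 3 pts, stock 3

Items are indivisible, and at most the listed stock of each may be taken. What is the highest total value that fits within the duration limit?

Best selections within duration 52 and stock limits:
- 2×item 2 + 3×item 3 + 1×item 4 + 3×item 5: duration 50, value 83
- 1×item 1 + 1×item 2 + 3×item 3 + 1×item 4 + 3×item 5: duration 50, value 81
Best: 83 pts.

83 pts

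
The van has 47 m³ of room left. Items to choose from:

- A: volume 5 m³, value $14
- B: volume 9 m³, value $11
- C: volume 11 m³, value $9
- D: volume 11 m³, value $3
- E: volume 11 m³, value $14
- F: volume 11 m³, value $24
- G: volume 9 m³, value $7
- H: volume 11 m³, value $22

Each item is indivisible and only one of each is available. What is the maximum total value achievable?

$85

Check high-value combinations within 47 m³:
- A+B+E+F+H: volume 5+9+11+11+11=47, value 14+11+14+24+22=85
- A+E+F+G+H: volume 5+11+11+9+11=47, value 14+14+24+7+22=81
- A+B+C+F+H: volume 5+9+11+11+11=47, value 14+11+9+24+22=80
- A+B+F+G+H: volume 5+9+11+9+11=45, value 14+11+24+7+22=78
- A+C+F+G+H: volume 5+11+11+9+11=47, value 14+9+24+7+22=76
Best: $85.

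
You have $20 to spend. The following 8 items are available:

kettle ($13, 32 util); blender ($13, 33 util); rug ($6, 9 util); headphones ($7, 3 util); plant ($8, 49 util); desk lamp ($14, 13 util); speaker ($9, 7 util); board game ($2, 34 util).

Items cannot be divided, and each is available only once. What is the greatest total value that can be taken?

92 util

Check high-value combinations within $20:
- rug+plant+board game: cost 6+8+2=16, value 9+49+34=92
- plant+speaker+board game: cost 8+9+2=19, value 49+7+34=90
- headphones+plant+board game: cost 7+8+2=17, value 3+49+34=86
- plant+board game: cost 8+2=10, value 49+34=83
Best: 92 util.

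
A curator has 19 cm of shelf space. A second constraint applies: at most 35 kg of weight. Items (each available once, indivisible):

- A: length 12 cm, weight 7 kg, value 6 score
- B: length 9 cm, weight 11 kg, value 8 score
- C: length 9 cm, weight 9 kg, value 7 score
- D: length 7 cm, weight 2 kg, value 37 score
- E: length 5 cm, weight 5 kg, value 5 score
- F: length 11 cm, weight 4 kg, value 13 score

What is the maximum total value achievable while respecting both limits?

Feasible sets respecting both limits:
- D+F: length 18, weight 6, value 50
- B+D: length 16, weight 13, value 45
- C+D: length 16, weight 11, value 44
- A+D: length 19, weight 9, value 43
Best: 50 score.

50 score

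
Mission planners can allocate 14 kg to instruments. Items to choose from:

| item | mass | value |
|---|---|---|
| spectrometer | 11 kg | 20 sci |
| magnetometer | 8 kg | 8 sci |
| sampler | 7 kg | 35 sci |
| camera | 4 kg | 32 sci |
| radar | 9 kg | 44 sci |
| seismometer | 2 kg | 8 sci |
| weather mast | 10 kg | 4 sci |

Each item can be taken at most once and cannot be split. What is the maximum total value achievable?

Check high-value combinations within 14 kg:
- camera+radar: mass 4+9=13, value 32+44=76
- sampler+camera+seismometer: mass 7+4+2=13, value 35+32+8=75
- sampler+camera: mass 7+4=11, value 35+32=67
Best: 76 sci.

76 sci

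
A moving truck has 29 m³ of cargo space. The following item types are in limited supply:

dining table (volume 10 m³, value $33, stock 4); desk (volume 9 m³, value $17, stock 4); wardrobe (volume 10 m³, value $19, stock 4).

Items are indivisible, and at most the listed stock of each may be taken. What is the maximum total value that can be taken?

Best selections within volume 29 and stock limits:
- 2×dining table + 1×desk: volume 29, value 83
- 1×dining table + 1×desk + 1×wardrobe: volume 29, value 69
- 1×dining table + 2×desk: volume 28, value 67
- 2×dining table: volume 20, value 66
Best: $83.

$83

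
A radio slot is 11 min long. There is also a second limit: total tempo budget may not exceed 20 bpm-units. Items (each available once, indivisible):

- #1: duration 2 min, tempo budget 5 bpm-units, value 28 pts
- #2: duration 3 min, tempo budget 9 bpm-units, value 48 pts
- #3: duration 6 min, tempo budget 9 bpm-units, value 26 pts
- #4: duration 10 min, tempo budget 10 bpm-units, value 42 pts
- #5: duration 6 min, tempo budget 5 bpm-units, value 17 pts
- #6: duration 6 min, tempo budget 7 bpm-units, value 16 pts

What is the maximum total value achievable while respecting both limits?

Feasible sets respecting both limits:
- #1+#2+#5: duration 11, tempo budget 19, value 93
- #1+#2: duration 5, tempo budget 14, value 76
- #2+#3: duration 9, tempo budget 18, value 74
Best: 93 pts.

93 pts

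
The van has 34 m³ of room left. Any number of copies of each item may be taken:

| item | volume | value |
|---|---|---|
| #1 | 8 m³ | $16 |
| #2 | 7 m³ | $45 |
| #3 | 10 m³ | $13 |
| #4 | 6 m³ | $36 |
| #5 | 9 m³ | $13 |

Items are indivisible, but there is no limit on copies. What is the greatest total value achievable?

Best value-per-unit is #2 at 45/7; filling with it alone gives 4×45 = 180.
Optimal mix: 4×#2 + 1×#4 → volume 34, value 216.

$216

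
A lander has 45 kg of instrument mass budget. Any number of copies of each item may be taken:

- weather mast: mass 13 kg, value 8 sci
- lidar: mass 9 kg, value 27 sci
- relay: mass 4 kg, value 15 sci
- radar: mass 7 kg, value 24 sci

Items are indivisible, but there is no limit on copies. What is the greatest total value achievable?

165 sci

Best value-per-unit is relay at 15/4, and filling with it alone uses mass 11×4=44. No mix of the others beats 11×15 = 165.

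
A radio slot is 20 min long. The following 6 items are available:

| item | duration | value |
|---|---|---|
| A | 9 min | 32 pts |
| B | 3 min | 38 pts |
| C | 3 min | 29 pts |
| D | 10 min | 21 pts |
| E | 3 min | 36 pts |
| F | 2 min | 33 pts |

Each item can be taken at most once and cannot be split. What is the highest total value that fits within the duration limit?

168 pts

Check high-value combinations within 20 min:
- A+B+C+E+F: duration 9+3+3+3+2=20, value 32+38+29+36+33=168
- A+B+E+F: duration 9+3+3+2=17, value 32+38+36+33=139
- B+C+E+F: duration 3+3+3+2=11, value 38+29+36+33=136
- A+B+C+E: duration 9+3+3+3=18, value 32+38+29+36=135
Best: 168 pts.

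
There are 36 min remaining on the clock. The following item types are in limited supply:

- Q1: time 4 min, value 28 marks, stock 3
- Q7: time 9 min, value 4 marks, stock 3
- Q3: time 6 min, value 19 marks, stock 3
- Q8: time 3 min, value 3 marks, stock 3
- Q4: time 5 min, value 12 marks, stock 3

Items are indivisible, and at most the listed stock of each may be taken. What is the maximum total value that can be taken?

Top feasible selections:
- 3×Q1 + 3×Q3 + 1×Q4: time 35, value 153
- 3×Q1 + 3×Q3 + 2×Q8: time 36, value 147
- 3×Q1 + 2×Q3 + 2×Q4: time 34, value 146
- 3×Q1 + 3×Q3 + 1×Q8: time 33, value 144
Best: 153 marks.

153 marks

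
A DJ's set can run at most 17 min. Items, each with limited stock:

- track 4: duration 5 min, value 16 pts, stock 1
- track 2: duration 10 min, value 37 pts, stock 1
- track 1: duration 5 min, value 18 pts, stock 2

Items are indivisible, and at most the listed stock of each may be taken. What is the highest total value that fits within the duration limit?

55 pts

Top feasible selections:
- 1×track 2 + 1×track 1: duration 15, value 55
- 1×track 4 + 1×track 2: duration 15, value 53
Best: 55 pts.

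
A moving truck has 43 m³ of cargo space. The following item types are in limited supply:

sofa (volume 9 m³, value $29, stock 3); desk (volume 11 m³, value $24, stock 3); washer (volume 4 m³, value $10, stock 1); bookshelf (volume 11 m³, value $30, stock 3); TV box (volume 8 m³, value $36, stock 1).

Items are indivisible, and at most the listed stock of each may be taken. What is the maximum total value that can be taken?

$135

Best selections within volume 43 and stock limits:
- 1×sofa + 1×washer + 2×bookshelf + 1×TV box: volume 43, value 135
- 2×sofa + 1×washer + 1×bookshelf + 1×TV box: volume 41, value 134
Best: $135.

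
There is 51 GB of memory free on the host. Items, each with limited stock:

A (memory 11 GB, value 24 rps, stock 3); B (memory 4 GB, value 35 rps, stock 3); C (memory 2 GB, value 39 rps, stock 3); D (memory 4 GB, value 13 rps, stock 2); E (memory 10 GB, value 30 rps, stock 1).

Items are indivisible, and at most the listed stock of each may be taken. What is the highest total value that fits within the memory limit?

302 rps

Best selections within memory 51 and stock limits:
- 1×A + 3×B + 3×C + 2×D + 1×E: memory 47, value 302
- 2×A + 3×B + 3×C + 1×E: memory 50, value 300
- 2×A + 3×B + 3×C + 2×D: memory 48, value 296
Best: 302 rps.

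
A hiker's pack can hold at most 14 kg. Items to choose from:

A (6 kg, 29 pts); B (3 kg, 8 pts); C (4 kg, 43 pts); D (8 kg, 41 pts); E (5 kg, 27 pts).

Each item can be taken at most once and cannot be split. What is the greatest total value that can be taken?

Check high-value combinations within 14 kg:
- C+D: weight 4+8=12, value 43+41=84
- A+B+C: weight 6+3+4=13, value 29+8+43=80
- B+C+E: weight 3+4+5=12, value 8+43+27=78
- A+C: weight 6+4=10, value 29+43=72
Best: 84 pts.

84 pts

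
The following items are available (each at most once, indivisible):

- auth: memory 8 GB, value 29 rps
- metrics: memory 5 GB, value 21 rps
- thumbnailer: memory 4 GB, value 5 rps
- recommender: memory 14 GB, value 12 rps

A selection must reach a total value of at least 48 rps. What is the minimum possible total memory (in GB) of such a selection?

Subsets with value ≥ 48, sorted by total memory:
- auth+metrics: memory 13, value 50
- auth+metrics+thumbnailer: memory 17, value 55
Minimum memory: 13 GB.

13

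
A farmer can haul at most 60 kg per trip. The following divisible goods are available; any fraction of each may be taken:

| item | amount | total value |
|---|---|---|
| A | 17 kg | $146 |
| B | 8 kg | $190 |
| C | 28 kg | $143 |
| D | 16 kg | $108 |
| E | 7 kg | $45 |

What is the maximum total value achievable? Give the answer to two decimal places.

550.29

Take in order of value per unit:
- B (190/8 per unit): all 8 → value 190, running total 190.00
- A (146/17 per unit): all 17 → value 146, running total 336.00
- D (108/16 per unit): all 16 → value 108, running total 444.00
- E (45/7 per unit): all 7 → value 45, running total 489.00
- C (143/28 per unit): 12 of 28 → value 12×143/28 = 61.2857, running total 550.29
Total 550.29.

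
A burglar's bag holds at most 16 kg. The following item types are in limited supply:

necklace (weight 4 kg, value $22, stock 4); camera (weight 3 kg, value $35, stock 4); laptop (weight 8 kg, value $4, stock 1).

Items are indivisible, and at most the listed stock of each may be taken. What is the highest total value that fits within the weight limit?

Best selections within weight 16 and stock limits:
- 1×necklace + 4×camera: weight 16, value 162
- 4×camera: weight 12, value 140
- 1×necklace + 3×camera: weight 13, value 127
Best: $162.

$162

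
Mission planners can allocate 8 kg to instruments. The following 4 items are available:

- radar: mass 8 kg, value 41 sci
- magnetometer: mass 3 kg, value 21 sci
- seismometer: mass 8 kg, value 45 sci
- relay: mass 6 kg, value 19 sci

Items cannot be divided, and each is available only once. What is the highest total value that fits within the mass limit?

Check high-value combinations within 8 kg:
- seismometer: mass 8, value 45
- radar: mass 8, value 41
- magnetometer: mass 3, value 21
- relay: mass 6, value 19
Best: 45 sci.

45 sci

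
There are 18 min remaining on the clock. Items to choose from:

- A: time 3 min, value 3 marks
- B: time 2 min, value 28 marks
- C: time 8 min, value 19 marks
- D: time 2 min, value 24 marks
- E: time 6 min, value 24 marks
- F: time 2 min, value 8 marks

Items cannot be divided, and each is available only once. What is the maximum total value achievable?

95 marks

This is a 0/1 knapsack; check combinations near the capacity.
- B+C+D+E: time 2+8+2+6=18, value 28+19+24+24=95
- A+B+D+E+F: time 3+2+2+6+2=15, value 3+28+24+24+8=87
- B+D+E+F: time 2+2+6+2=12, value 28+24+24+8=84
Best: 95 marks.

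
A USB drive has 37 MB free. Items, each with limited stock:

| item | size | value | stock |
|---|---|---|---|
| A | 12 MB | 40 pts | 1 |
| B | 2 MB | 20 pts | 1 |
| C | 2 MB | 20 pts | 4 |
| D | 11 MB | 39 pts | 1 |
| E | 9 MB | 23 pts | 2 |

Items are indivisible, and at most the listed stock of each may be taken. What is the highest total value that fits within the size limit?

Best selections within size 37 and stock limits:
- 1×A + 1×B + 4×C + 1×D: size 33, value 179
- 4×C + 1×D + 2×E: size 37, value 165
- 1×B + 3×C + 1×D + 2×E: size 37, value 165
Best: 179 pts.

179 pts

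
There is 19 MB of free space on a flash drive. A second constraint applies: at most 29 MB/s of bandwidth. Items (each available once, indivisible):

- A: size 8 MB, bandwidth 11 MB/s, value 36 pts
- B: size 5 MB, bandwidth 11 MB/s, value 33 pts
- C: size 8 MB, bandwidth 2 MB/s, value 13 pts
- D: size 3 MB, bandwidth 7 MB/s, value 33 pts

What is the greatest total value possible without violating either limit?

102 pts

Feasible sets respecting both limits:
- A+B+D: size 16, bandwidth 29, value 102
- A+C+D: size 19, bandwidth 20, value 82
- B+C+D: size 16, bandwidth 20, value 79
- A+B: size 13, bandwidth 22, value 69
Best: 102 pts.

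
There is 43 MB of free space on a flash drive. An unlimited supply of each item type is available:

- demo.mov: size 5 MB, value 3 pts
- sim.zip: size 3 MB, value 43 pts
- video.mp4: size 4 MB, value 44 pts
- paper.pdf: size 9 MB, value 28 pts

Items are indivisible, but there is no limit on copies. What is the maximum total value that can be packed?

603 pts

Best value-per-unit is sim.zip at 43/3; filling with it alone gives 14×43 = 602.
Optimal mix: 13×sim.zip + 1×video.mp4 → size 43, value 603.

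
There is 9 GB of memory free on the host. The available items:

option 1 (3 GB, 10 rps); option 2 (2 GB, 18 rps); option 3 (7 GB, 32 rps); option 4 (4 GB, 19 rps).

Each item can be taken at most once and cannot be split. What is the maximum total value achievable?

Check high-value combinations within 9 GB:
- option 2+option 3: memory 2+7=9, value 18+32=50
- option 1+option 2+option 4: memory 3+2+4=9, value 10+18+19=47
- option 2+option 4: memory 2+4=6, value 18+19=37
- option 3: memory 7, value 32
- option 1+option 4: memory 3+4=7, value 10+19=29
Best: 50 rps.

50 rps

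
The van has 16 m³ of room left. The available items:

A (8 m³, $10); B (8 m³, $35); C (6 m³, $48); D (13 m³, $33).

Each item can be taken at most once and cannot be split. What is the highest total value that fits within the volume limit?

$83

Check high-value combinations within 16 m³:
- B+C: volume 8+6=14, value 35+48=83
- A+C: volume 8+6=14, value 10+48=58
- C: volume 6, value 48
- A+B: volume 8+8=16, value 10+35=45
Best: $83.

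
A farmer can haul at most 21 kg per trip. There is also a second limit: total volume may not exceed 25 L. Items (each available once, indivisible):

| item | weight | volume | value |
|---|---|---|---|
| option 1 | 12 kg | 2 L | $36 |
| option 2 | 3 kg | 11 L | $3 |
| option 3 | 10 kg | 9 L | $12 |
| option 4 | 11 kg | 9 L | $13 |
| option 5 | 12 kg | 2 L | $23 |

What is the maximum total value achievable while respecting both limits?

$39

Feasible sets respecting both limits:
- option 1+option 2: weight 15, volume 13, value 39
- option 1: weight 12, volume 2, value 36
- option 2+option 5: weight 15, volume 13, value 26
Best: $39.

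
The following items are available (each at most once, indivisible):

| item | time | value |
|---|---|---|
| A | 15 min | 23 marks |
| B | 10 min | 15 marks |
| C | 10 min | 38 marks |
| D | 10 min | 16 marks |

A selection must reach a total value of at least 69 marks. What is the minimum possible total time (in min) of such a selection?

30

Subsets with value ≥ 69, sorted by total time:
- B+C+D: time 30, value 69
- A+C+D: time 35, value 77
- A+B+C: time 35, value 76
- A+B+C+D: time 45, value 92
Minimum time: 30 min.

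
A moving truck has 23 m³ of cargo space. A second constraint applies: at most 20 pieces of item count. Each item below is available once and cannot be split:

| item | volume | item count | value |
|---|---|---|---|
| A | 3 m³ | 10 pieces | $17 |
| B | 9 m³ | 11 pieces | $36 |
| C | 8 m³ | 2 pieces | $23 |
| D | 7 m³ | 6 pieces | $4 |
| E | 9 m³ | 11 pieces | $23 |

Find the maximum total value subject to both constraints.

Feasible sets respecting both limits:
- B+C: volume 17, item count 13, value 59
- C+E: volume 17, item count 13, value 46
- A+C+D: volume 18, item count 18, value 44
- A+C: volume 11, item count 12, value 40
Best: $59.

$59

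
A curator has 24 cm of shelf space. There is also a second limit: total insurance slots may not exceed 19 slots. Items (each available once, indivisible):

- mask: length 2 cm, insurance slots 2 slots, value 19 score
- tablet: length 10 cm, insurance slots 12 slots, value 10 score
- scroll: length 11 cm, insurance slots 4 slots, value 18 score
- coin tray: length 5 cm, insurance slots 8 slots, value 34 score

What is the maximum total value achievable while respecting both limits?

Feasible sets respecting both limits:
- mask+scroll+coin tray: length 18, insurance slots 14, value 71
- mask+coin tray: length 7, insurance slots 10, value 53
- scroll+coin tray: length 16, insurance slots 12, value 52
Best: 71 score.

71 score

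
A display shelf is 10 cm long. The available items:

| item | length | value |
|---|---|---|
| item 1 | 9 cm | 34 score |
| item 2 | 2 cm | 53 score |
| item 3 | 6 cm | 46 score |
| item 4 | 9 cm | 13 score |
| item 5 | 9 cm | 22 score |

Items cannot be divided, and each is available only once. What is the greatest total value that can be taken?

99 score

Check high-value combinations within 10 cm:
- item 2+item 3: length 2+6=8, value 53+46=99
- item 2: length 2, value 53
- item 3: length 6, value 46
- item 1: length 9, value 34
- item 5: length 9, value 22
Best: 99 score.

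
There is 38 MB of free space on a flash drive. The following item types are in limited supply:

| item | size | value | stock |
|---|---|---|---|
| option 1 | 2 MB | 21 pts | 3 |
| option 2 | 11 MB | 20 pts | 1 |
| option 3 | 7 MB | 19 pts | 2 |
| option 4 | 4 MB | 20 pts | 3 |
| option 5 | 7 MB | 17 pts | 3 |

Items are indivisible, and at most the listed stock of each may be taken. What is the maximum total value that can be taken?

Top feasible selections:
- 3×option 1 + 1×option 2 + 1×option 3 + 3×option 4: size 36, value 162
- 3×option 1 + 2×option 3 + 3×option 4: size 32, value 161
Best: 162 pts.

162 pts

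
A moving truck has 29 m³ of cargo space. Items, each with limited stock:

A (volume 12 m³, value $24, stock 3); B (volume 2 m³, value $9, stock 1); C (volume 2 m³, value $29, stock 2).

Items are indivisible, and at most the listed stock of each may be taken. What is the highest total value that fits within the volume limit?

Best selections within volume 29 and stock limits:
- 2×A + 2×C: volume 28, value 106
- 1×A + 1×B + 2×C: volume 18, value 91
- 2×A + 1×B + 1×C: volume 28, value 86
Best: $106.

$106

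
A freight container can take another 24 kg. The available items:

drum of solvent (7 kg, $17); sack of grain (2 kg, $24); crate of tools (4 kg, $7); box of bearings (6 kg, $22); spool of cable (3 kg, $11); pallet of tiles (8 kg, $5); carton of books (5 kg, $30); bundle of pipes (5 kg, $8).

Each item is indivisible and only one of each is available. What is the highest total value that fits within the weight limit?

Check high-value combinations within 24 kg:
- drum of solvent+sack of grain+box of bearings+spool of cable+carton of books: weight 7+2+6+3+5=23, value 17+24+22+11+30=104
- drum of solvent+sack of grain+crate of tools+box of bearings+carton of books: weight 7+2+4+6+5=24, value 17+24+7+22+30=100
- sack of grain+box of bearings+spool of cable+carton of books+bundle of pipes: weight 2+6+3+5+5=21, value 24+22+11+30+8=95
- sack of grain+crate of tools+box of bearings+spool of cable+carton of books: weight 2+4+6+3+5=20, value 24+7+22+11+30=94
Best: $104.

$104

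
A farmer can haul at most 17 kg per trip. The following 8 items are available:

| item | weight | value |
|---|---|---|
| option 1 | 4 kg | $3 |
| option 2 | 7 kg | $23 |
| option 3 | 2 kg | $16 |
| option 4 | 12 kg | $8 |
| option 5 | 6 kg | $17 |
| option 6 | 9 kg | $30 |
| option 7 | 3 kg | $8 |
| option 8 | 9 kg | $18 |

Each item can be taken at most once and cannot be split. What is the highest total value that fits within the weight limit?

Check high-value combinations within 17 kg:
- option 3+option 5+option 6: weight 2+6+9=17, value 16+17+30=63
- option 2+option 3+option 5: weight 7+2+6=15, value 23+16+17=56
- option 3+option 6+option 7: weight 2+9+3=14, value 16+30+8=54
- option 2+option 6: weight 7+9=16, value 23+30=53
Best: $63.

$63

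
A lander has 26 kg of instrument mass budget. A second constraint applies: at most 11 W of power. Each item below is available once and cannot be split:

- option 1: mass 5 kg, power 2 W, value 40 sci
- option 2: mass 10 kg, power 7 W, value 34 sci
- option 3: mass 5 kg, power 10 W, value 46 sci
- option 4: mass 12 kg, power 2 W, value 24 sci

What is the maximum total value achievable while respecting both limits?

74 sci

Feasible sets respecting both limits:
- option 1+option 2: mass 15, power 9, value 74
- option 1+option 4: mass 17, power 4, value 64
- option 2+option 4: mass 22, power 9, value 58
Best: 74 sci.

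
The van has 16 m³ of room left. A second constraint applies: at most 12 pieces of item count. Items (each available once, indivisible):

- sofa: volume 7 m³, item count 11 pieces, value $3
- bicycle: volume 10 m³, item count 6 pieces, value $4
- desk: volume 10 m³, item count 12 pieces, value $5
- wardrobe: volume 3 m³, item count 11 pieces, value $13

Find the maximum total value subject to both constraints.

$13

Feasible sets respecting both limits:
- wardrobe: volume 3, item count 11, value 13
- desk: volume 10, item count 12, value 5
- bicycle: volume 10, item count 6, value 4
Best: $13.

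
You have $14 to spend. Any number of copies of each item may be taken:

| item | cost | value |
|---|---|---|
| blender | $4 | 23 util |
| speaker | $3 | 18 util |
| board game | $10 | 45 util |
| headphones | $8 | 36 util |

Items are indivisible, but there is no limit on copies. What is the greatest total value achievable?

82 util

Best value-per-unit is speaker at 18/3; filling with it alone gives 4×18 = 72.
Optimal mix: 2×blender + 2×speaker → cost 14, value 82.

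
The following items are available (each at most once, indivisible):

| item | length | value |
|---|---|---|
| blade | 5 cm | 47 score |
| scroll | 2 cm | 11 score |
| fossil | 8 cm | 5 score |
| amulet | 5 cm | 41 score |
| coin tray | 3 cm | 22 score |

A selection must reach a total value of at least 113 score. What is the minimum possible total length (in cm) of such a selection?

Subsets with value ≥ 113, sorted by total length:
- blade+scroll+amulet+coin tray: length 15, value 121
- blade+fossil+amulet+coin tray: length 21, value 115
- blade+scroll+fossil+amulet+coin tray: length 23, value 126
Minimum length: 15 cm.

15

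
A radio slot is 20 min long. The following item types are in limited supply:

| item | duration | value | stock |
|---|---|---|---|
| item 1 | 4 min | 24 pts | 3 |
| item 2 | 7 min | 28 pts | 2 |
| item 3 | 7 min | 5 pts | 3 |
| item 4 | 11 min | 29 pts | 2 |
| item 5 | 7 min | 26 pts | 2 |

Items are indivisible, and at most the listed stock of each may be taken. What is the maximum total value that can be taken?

100 pts

Top feasible selections:
- 3×item 1 + 1×item 2: duration 19, value 100
- 3×item 1 + 1×item 5: duration 19, value 98
Best: 100 pts.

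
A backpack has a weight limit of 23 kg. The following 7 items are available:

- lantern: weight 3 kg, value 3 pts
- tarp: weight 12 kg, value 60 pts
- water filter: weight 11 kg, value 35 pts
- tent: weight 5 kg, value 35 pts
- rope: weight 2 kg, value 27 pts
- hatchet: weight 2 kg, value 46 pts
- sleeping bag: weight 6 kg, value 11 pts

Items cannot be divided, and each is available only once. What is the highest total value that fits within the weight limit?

168 pts

Check high-value combinations within 23 kg:
- tarp+tent+rope+hatchet: weight 12+5+2+2=21, value 60+35+27+46=168
- lantern+water filter+tent+rope+hatchet: weight 3+11+5+2+2=23, value 3+35+35+27+46=146
- lantern+tarp+tent+hatchet: weight 3+12+5+2=22, value 3+60+35+46=144
Best: 168 pts.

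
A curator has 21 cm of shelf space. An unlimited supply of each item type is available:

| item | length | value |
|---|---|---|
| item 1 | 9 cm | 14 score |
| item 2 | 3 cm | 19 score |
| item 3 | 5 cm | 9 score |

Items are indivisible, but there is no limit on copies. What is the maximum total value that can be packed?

Best value-per-unit is item 2 at 19/3, and filling with it alone uses length 7×3=21. No mix of the others beats 7×19 = 133.

133 score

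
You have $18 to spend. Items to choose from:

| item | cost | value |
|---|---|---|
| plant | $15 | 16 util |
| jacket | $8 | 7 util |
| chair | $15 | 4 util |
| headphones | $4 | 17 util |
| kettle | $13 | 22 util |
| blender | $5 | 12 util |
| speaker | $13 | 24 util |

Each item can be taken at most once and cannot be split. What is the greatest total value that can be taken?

41 util

Check high-value combinations within $18:
- headphones+speaker: cost 4+13=17, value 17+24=41
- headphones+kettle: cost 4+13=17, value 17+22=39
- jacket+headphones+blender: cost 8+4+5=17, value 7+17+12=36
- blender+speaker: cost 5+13=18, value 12+24=36
Best: 41 util.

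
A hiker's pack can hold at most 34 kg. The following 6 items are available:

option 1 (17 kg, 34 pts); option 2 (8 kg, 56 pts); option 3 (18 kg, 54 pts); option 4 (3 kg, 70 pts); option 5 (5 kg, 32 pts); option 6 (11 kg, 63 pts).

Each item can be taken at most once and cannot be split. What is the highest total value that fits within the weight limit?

Check high-value combinations within 34 kg:
- option 2+option 4+option 5+option 6: weight 8+3+5+11=27, value 56+70+32+63=221
- option 2+option 3+option 4+option 5: weight 8+18+3+5=34, value 56+54+70+32=212
- option 1+option 2+option 4+option 5: weight 17+8+3+5=33, value 34+56+70+32=192
- option 2+option 4+option 6: weight 8+3+11=22, value 56+70+63=189
- option 3+option 4+option 6: weight 18+3+11=32, value 54+70+63=187
Best: 221 pts.

221 pts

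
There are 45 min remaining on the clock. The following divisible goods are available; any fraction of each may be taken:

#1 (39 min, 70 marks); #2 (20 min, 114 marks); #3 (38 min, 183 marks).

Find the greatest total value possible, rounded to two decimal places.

Take in order of value per unit:
- #2 (114/20 per unit): all 20 → value 114, running total 114.00
- #3 (183/38 per unit): 25 of 38 → value 25×183/38 = 120.3947, running total 234.39
Total 234.39.

234.39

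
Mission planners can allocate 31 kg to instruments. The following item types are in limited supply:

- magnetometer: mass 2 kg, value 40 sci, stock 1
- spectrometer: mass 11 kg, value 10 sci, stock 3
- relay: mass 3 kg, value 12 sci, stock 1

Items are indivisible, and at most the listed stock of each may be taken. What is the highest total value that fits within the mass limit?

72 sci

Top feasible selections:
- 1×magnetometer + 2×spectrometer + 1×relay: mass 27, value 72
- 1×magnetometer + 1×spectrometer + 1×relay: mass 16, value 62
- 1×magnetometer + 2×spectrometer: mass 24, value 60
Best: 72 sci.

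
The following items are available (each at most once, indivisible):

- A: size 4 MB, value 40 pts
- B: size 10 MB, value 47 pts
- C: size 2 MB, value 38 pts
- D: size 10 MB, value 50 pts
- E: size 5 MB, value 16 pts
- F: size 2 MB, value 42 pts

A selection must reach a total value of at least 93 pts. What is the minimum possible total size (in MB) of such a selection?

8

Subsets with value ≥ 93, sorted by total size:
- A+C+F: size 8, value 120
- C+E+F: size 9, value 96
- A+E+F: size 11, value 98
- A+C+E: size 11, value 94
Minimum size: 8 MB.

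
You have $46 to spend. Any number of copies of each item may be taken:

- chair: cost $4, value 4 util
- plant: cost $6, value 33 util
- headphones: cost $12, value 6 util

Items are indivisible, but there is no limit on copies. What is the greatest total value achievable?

235 util

Best value-per-unit is plant at 33/6; filling with it alone gives 7×33 = 231.
Optimal mix: 1×chair + 7×plant → cost 46, value 235.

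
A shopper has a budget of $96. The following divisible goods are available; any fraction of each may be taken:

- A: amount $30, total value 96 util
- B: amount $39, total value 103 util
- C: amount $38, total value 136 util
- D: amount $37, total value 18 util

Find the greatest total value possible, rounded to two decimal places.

Take in order of value per unit:
- C (136/38 per unit): all 38 → value 136, running total 136.00
- A (96/30 per unit): all 30 → value 96, running total 232.00
- B (103/39 per unit): 28 of 39 → value 28×103/39 = 73.9487, running total 305.95
Total 305.95.

305.95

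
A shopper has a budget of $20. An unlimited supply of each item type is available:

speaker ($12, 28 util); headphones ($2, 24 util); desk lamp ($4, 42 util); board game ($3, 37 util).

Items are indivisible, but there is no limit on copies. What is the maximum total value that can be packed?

246 util

Best value-per-unit is board game at 37/3; filling with it alone gives 6×37 = 222.
Optimal mix: 1×headphones + 6×board game → cost 20, value 246.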